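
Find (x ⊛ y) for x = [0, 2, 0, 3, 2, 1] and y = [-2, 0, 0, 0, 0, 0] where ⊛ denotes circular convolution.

(x ⊛ y)[n] = Σ(m=0 to 5) x[m] · y[(n-m) mod 6]

Computing each output sample:
(x ⊛ y)[0] = 0
(x ⊛ y)[1] = -4
(x ⊛ y)[2] = 0
(x ⊛ y)[3] = -6
(x ⊛ y)[4] = -4
(x ⊛ y)[5] = -2

x ⊛ y = [0, -4, 0, -6, -4, -2]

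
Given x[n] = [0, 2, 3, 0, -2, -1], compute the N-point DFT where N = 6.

X[k] = Σ(n=0 to 5) x[n] · ω_6^(nk)
where ω_6 = e^(-2πi/6)

Computing each X[k]:
X[0] = 2
X[1] = -6.9282i
X[2] = -1.0000+1.7321i
X[3] = 0
X[4] = -1.0000-1.7321i
X[5] = 6.9282i

X = [2, -6.9282i, -1.0000+1.7321i, 0, -1.0000-1.7321i, 6.9282i]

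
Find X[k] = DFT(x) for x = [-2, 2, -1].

X[k] = Σ(n=0 to 2) x[n] · ω_3^(nk)
where ω_3 = e^(-2πi/3)

Computing each X[k]:
X[0] = -1
X[1] = -2.5000-2.5981i
X[2] = -2.5000+2.5981i

X = [-1, -2.5000-2.5981i, -2.5000+2.5981i]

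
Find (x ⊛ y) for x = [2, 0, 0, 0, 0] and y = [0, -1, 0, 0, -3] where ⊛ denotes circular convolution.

(x ⊛ y)[n] = Σ(m=0 to 4) x[m] · y[(n-m) mod 5]

Computing each output sample:
(x ⊛ y)[0] = 0
(x ⊛ y)[1] = -2
(x ⊛ y)[2] = 0
(x ⊛ y)[3] = 0
(x ⊛ y)[4] = -6

x ⊛ y = [0, -2, 0, 0, -6]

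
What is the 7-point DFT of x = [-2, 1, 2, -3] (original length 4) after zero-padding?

Original 4-point DFT: [-2, -4-4i, 2, -4+4i]
Zero-padded 7-point DFT provides frequency interpolation.

DFT_7([x, 0, ...]) = [-2, 0.8814-1.4300i, -5.8949-2.4527i, -0.9864+4.0546i, -0.9864-4.0546i, -5.8949+2.4527i, 0.8814+1.4300i]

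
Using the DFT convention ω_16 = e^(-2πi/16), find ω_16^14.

ω_16^14 = e^(-2πi·14/16)
= cos(-2π·14/16) + i·sin(-2π·14/16)
= cos(-28π/16) + i·sin(-28π/16)

ω_16^14 = cos(-28π/16) + i·sin(-28π/16) = 0.7071+0.7071i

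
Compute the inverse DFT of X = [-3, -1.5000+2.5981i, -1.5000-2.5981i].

x[n] = (1/3) Σ(k=0 to 2) X[k] · e^(2πikn/3)

Computing each x[n]:
x[0] = -2
x[1] = -2
x[2] = 1

x = [-2, -2, 1]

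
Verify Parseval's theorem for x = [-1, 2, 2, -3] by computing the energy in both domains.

Time domain:
Σ|x[n]|² = |-1|² + |2|² + |2|² + |-3|² = 18.0000

Frequency domain:
(1/4)Σ|X[k]|² = (1/4)(|0|² + |-3-5i|² + |2|² + |-3+5i|²) = (1/4)·72.0000 = 18.0000

Both sides agree, confirming Parseval's theorem.

Σ|x[n]|² = (1/N)Σ|X[k]|² = 18.0000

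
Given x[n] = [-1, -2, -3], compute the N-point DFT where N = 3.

X[k] = Σ(n=0 to 2) x[n] · ω_3^(nk)
where ω_3 = e^(-2πi/3)

Computing each X[k]:
X[0] = -6
X[1] = 1.5000-0.8660i
X[2] = 1.5000+0.8660i

X = [-6, 1.5000-0.8660i, 1.5000+0.8660i]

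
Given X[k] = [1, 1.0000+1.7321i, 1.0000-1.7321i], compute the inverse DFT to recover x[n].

x[n] = (1/3) Σ(k=0 to 2) X[k] · e^(2πikn/3)

Computing each x[n]:
x[0] = 1
x[1] = -1
x[2] = 1

x = [1, -1, 1]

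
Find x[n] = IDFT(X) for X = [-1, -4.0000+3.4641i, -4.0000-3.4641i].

x[n] = (1/3) Σ(k=0 to 2) X[k] · e^(2πikn/3)

Computing each x[n]:
x[0] = -3
x[1] = -1
x[2] = 3

x = [-3, -1, 3]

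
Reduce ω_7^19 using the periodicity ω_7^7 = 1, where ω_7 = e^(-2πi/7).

Since ω_7^7 = 1, powers reduce modulo 7.
19 mod 7 = 5
So ω_7^19 = ω_7^5 = e^(-2πi·5/7)

ω_7^19 = ω_7^5 = -0.2225+0.9749i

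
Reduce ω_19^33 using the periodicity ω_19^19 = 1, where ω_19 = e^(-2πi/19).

Since ω_19^19 = 1, powers reduce modulo 19.
33 mod 19 = 14
So ω_19^33 = ω_19^14 = e^(-2πi·14/19)

ω_19^33 = ω_19^14 = -0.0826+0.9966i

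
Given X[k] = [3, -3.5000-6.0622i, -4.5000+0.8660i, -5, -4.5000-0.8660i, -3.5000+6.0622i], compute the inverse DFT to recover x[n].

x[n] = (1/6) Σ(k=0 to 5) X[k] · e^(2πikn/6)

Computing each x[n]:
x[0] = -3
x[1] = 3
x[2] = 3
x[3] = 1
x[4] = -1
x[5] = 0

x = [-3, 3, 3, 1, -1, 0]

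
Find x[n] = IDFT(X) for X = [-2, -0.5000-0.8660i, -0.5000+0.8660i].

x[n] = (1/3) Σ(k=0 to 2) X[k] · e^(2πikn/3)

Computing each x[n]:
x[0] = -1
x[1] = 0
x[2] = -1

x = [-1, 0, -1]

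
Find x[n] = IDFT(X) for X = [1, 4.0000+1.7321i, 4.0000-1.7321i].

x[n] = (1/3) Σ(k=0 to 2) X[k] · e^(2πikn/3)

Computing each x[n]:
x[0] = 3
x[1] = -2
x[2] = 0

x = [3, -2, 0]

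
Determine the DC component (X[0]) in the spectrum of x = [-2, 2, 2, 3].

X[0] = Σ(n=0 to 3) x[n] · ω_4^0 = Σ x[n]
= (-2) + (2) + (2) + (3)

X[0] = 5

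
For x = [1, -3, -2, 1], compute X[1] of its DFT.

X[1] = Σ(n=0 to 3) x[n] · ω_4^(1n) where ω_4 = e^(-2πi/4)
= (1)·ω_4^0 + (-3)·ω_4^1 + (-2)·ω_4^2 + (1)·ω_4^3

X[1] = 3+4i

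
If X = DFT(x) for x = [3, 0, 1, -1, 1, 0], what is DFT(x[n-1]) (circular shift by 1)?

Time shift by 1: X_shifted[k] = ω_6^(1k) · X[k]
Shifted x = [0, 3, 0, 1, -1, 1]

DFT(x[n-1]) = [4, 1.5000-2.5981i, -0.5000-0.8660i, -6, -0.5000+0.8660i, 1.5000+2.5981i]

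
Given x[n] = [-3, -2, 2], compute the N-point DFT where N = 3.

X[k] = Σ(n=0 to 2) x[n] · ω_3^(nk)
where ω_3 = e^(-2πi/3)

Computing each X[k]:
X[0] = -3
X[1] = -3.0000+3.4641i
X[2] = -3.0000-3.4641i

X = [-3, -3.0000+3.4641i, -3.0000-3.4641i]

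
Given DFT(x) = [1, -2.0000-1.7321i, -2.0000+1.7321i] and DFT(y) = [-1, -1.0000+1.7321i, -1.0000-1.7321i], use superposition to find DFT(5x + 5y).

By linearity: DFT(5x + 5y) = 5·DFT(x) + 5·DFT(y)
= 5·[1, -2.0000-1.7321i, -2.0000+1.7321i] + 5·[-1, -1.0000+1.7321i, -1.0000-1.7321i]

Computing element-wise:
Z[0] = 5·(1) + 5·(-1) = 0
Z[1] = 5·(-2.0000-1.7321i) + 5·(-1.0000+1.7321i) = -15
Z[2] = 5·(-2.0000+1.7321i) + 5·(-1.0000-1.7321i) = -15

DFT(5x + 5y) = 5·X + 5·Y = [0, -15, -15]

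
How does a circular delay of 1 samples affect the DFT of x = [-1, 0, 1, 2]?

Time shift by 1: X_shifted[k] = ω_4^(1k) · X[k]
Shifted x = [2, -1, 0, 1]

DFT(x[n-1]) = [2, 2+2i, 2, 2-2i]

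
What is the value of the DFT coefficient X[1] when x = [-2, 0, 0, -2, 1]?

X[1] = Σ(n=0 to 4) x[n] · ω_5^(1n) where ω_5 = e^(-2πi/5)
= (-2)·ω_5^0 + (0)·ω_5^1 + (0)·ω_5^2 + (-2)·ω_5^3 + (1)·ω_5^4

X[1] = -0.0729-0.2245i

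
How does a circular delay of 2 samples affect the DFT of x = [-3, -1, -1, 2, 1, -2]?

Time shift by 2: X_shifted[k] = ω_6^(2k) · X[k]
Shifted x = [1, -2, -3, -1, -1, 2]

DFT(x[n-2]) = [-4, 4.0000+5.1962i, 2.0000+1.7321i, -2, 2.0000-1.7321i, 4.0000-5.1962i]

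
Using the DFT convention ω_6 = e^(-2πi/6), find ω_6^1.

ω_6^1 = e^(-2πi·1/6)
= cos(-2π·1/6) + i·sin(-2π·1/6)
= cos(-2π/6) + i·sin(-2π/6)

ω_6^1 = cos(-2π/6) + i·sin(-2π/6) = 0.5000-0.8660i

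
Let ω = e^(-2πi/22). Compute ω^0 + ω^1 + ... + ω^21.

Sum of all nth roots of unity equals 0 for n > 1 (geometric series with r ≠ 1).

0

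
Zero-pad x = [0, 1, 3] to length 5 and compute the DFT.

Original 3-point DFT: [4, -2.0000+1.7321i, -2.0000-1.7321i]
Zero-padded 5-point DFT provides frequency interpolation.

DFT_5([x, 0, ...]) = [4, -2.1180-2.7144i, 0.1180+2.2654i, 0.1180-2.2654i, -2.1180+2.7144i]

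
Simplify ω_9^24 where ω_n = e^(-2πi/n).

Since ω_9^9 = 1, powers reduce modulo 9.
24 mod 9 = 6
So ω_9^24 = ω_9^6 = e^(-2πi·6/9)

ω_9^24 = ω_9^6 = -0.5000+0.8660i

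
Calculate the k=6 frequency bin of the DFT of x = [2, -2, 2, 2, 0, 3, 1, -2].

X[6] = Σ(n=0 to 7) x[n] · ω_8^(6n) where ω_8 = e^(-2πi/8)
= (2)·ω_8^0 + (-2)·ω_8^6 + (2)·ω_8^12 + (2)·ω_8^18 + (0)·ω_8^24 + (3)·ω_8^30 + (1)·ω_8^36 + (-2)·ω_8^42

X[6] = -1+1i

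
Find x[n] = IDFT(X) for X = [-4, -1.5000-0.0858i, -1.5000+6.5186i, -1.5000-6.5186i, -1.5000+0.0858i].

x[n] = (1/5) Σ(k=0 to 4) X[k] · e^(2πikn/5)

Computing each x[n]:
x[0] = -2
x[1] = -2
x[2] = 2
x[3] = -3
x[4] = 1

x = [-2, -2, 2, -3, 1]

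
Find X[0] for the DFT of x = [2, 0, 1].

X[0] = Σ(n=0 to 2) x[n] · ω_3^0 = Σ x[n]
= (2) + (0) + (1)

X[0] = 3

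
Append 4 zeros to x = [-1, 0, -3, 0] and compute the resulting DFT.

Original 4-point DFT: [-4, 2, -4, 2]
Zero-padded 8-point DFT provides frequency interpolation.

DFT_8([x, 0, ...]) = [-4, -1+3i, 2, -1-3i, -4, -1+3i, 2, -1-3i]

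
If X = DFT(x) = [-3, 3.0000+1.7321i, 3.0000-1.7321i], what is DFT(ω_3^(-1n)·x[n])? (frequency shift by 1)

Modulation property: DFT(ω_3^(-1n)·x[n]) = X[(k-1) mod 3], so circularly shift X by 1 positions.

X[k-1] = [3.0000-1.7321i, -3, 3.0000+1.7321i]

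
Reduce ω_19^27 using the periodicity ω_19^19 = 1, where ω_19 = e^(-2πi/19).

Since ω_19^19 = 1, powers reduce modulo 19.
27 mod 19 = 8
So ω_19^27 = ω_19^8 = e^(-2πi·8/19)

ω_19^27 = ω_19^8 = -0.8795-0.4759i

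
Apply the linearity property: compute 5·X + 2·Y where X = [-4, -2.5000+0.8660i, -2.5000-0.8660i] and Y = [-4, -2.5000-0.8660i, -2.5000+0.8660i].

By linearity: DFT(5x + 2y) = 5·DFT(x) + 2·DFT(y)
= 5·[-4, -2.5000+0.8660i, -2.5000-0.8660i] + 2·[-4, -2.5000-0.8660i, -2.5000+0.8660i]

Computing element-wise:
Z[0] = 5·(-4) + 2·(-4) = -28
Z[1] = 5·(-2.5000+0.8660i) + 2·(-2.5000-0.8660i) = -17.5000+2.5980i
Z[2] = 5·(-2.5000-0.8660i) + 2·(-2.5000+0.8660i) = -17.5000-2.5980i

DFT(5x + 2y) = 5·X + 2·Y = [-28, -17.5000+2.5980i, -17.5000-2.5980i]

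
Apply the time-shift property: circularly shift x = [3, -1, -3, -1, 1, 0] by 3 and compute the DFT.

Time shift by 3: X_shifted[k] = ω_6^(3k) · X[k]
Shifted x = [-1, 1, 0, 3, -1, -3]

DFT(x[n-3]) = [-1, -4.5000-4.3301i, 3.5000-2.5981i, -3, 3.5000+2.5981i, -4.5000+4.3301i]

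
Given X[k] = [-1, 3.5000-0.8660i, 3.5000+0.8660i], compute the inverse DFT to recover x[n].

x[n] = (1/3) Σ(k=0 to 2) X[k] · e^(2πikn/3)

Computing each x[n]:
x[0] = 2
x[1] = -1
x[2] = -2

x = [2, -1, -2]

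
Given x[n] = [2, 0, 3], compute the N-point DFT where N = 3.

X[k] = Σ(n=0 to 2) x[n] · ω_3^(nk)
where ω_3 = e^(-2πi/3)

Computing each X[k]:
X[0] = 5
X[1] = 0.5000+2.5981i
X[2] = 0.5000-2.5981i

X = [5, 0.5000+2.5981i, 0.5000-2.5981i]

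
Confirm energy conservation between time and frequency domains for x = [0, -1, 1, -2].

Time domain:
Σ|x[n]|² = |0|² + |-1|² + |1|² + |-2|² = 6.0000

Frequency domain:
(1/4)Σ|X[k]|² = (1/4)(|-2|² + |-1-1i|² + |4|² + |-1+1i|²) = (1/4)·24.0000 = 6.0000

Both sides agree, confirming Parseval's theorem.

Σ|x[n]|² = (1/N)Σ|X[k]|² = 6.0000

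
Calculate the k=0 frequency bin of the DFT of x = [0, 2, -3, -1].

X[0] = Σ(n=0 to 3) x[n] · ω_4^0 = Σ x[n]
= (0) + (2) + (-3) + (-1)

X[0] = -2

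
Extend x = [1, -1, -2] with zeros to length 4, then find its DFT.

Original 3-point DFT: [-2, 2.5000-0.8660i, 2.5000+0.8660i]
Zero-padded 4-point DFT provides frequency interpolation.

DFT_4([x, 0, ...]) = [-2, 3+1i, 0, 3-1i]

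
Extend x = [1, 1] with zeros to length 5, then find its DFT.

Original 2-point DFT: [2, 0]
Zero-padded 5-point DFT provides frequency interpolation.

DFT_5([x, 0, ...]) = [2, 1.3090-0.9511i, 0.1910-0.5878i, 0.1910+0.5878i, 1.3090+0.9511i]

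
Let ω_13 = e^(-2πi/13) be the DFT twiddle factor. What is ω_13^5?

ω_13^5 = e^(-2πi·5/13)
= cos(-2π·5/13) + i·sin(-2π·5/13)
= cos(-10π/13) + i·sin(-10π/13)

ω_13^5 = cos(-10π/13) + i·sin(-10π/13) = -0.7485-0.6631i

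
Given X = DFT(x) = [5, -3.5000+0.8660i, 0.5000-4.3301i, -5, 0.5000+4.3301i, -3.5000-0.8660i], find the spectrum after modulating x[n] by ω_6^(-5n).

Modulation property: DFT(ω_6^(-5n)·x[n]) = X[(k-5) mod 6], so circularly shift X by 5 positions.

X[k-5] = [-3.5000+0.8660i, 0.5000-4.3301i, -5, 0.5000+4.3301i, -3.5000-0.8660i, 5]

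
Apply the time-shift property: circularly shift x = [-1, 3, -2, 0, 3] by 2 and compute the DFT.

Time shift by 2: X_shifted[k] = ω_5^(2k) · X[k]
Shifted x = [0, 3, -1, 3, -2]

DFT(x[n-2]) = [3, -1.3090-2.4041i, -0.1910-6.7432i, -0.1910+6.7432i, -1.3090+2.4041i]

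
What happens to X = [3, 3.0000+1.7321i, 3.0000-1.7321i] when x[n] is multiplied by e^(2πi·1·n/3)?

Modulation property: DFT(ω_3^(-1n)·x[n]) = X[(k-1) mod 3], so circularly shift X by 1 positions.

X[k-1] = [3.0000-1.7321i, 3, 3.0000+1.7321i]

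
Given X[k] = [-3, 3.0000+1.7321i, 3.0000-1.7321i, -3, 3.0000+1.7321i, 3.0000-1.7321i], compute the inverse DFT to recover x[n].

x[n] = (1/6) Σ(k=0 to 5) X[k] · e^(2πikn/6)

Computing each x[n]:
x[0] = 1
x[1] = 0
x[2] = -3
x[3] = 0
x[4] = -1
x[5] = 0

x = [1, 0, -3, 0, -1, 0]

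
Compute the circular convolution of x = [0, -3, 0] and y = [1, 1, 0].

(x ⊛ y)[n] = Σ(m=0 to 2) x[m] · y[(n-m) mod 3]

Computing each output sample:
(x ⊛ y)[0] = 0
(x ⊛ y)[1] = -3
(x ⊛ y)[2] = -3

x ⊛ y = [0, -3, -3]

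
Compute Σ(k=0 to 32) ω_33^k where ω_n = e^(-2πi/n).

Sum of all nth roots of unity equals 0 for n > 1 (geometric series with r ≠ 1).

0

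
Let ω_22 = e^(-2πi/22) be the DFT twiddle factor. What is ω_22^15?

ω_22^15 = e^(-2πi·15/22)
= cos(-2π·15/22) + i·sin(-2π·15/22)
= cos(-30π/22) + i·sin(-30π/22)

ω_22^15 = cos(-30π/22) + i·sin(-30π/22) = -0.4154+0.9096i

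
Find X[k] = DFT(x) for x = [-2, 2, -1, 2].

X[k] = Σ(n=0 to 3) x[n] · ω_4^(nk)
where ω_4 = e^(-2πi/4)

Computing each X[k]:
X[0] = 1
X[1] = -1
X[2] = -7
X[3] = -1

X = [1, -1, -7, -1]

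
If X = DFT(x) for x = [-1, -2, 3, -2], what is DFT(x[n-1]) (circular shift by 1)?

Time shift by 1: X_shifted[k] = ω_4^(1k) · X[k]
Shifted x = [-2, -1, -2, 3]

DFT(x[n-1]) = [-2, 4i, -6, -4i]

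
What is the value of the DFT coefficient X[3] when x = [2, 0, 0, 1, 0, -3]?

X[3] = Σ(n=0 to 5) x[n] · ω_6^(3n) where ω_6 = e^(-2πi/6)
= (2)·ω_6^0 + (0)·ω_6^3 + (0)·ω_6^6 + (1)·ω_6^9 + (0)·ω_6^12 + (-3)·ω_6^15

X[3] = 4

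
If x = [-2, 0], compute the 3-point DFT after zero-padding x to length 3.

Original 2-point DFT: [-2, -2]
Zero-padded 3-point DFT provides frequency interpolation.

DFT_3([x, 0, ...]) = [-2, -2, -2]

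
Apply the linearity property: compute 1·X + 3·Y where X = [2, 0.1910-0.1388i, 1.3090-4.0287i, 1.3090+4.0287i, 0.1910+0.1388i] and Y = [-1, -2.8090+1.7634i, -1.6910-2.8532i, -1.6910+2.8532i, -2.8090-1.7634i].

By linearity: DFT(1x + 3y) = 1·DFT(x) + 3·DFT(y)
= 1·[2, 0.1910-0.1388i, 1.3090-4.0287i, 1.3090+4.0287i, 0.1910+0.1388i] + 3·[-1, -2.8090+1.7634i, -1.6910-2.8532i, -1.6910+2.8532i, -2.8090-1.7634i]

Computing element-wise:
Z[0] = 1·(2) + 3·(-1) = -1
Z[1] = 1·(0.1910-0.1388i) + 3·(-2.8090+1.7634i) = -8.2360+5.1514i
Z[2] = 1·(1.3090-4.0287i) + 3·(-1.6910-2.8532i) = -3.7640-12.5883i
Z[3] = 1·(1.3090+4.0287i) + 3·(-1.6910+2.8532i) = -3.7640+12.5883i
Z[4] = 1·(0.1910+0.1388i) + 3·(-2.8090-1.7634i) = -8.2360-5.1514i

DFT(1x + 3y) = 1·X + 3·Y = [-1, -8.2360+5.1514i, -3.7640-12.5883i, -3.7640+12.5883i, -8.2360-5.1514i]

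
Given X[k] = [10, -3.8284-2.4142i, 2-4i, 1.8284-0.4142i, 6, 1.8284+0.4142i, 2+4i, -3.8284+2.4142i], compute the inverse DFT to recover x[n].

x[n] = (1/8) Σ(k=0 to 7) X[k] · e^(2πikn/8)

Computing each x[n]:
x[0] = 2
x[1] = 1
x[2] = 2
x[3] = 1
x[4] = 3
x[5] = 2
x[6] = 1
x[7] = -2

x = [2, 1, 2, 1, 3, 2, 1, -2]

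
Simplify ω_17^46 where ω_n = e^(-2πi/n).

Since ω_17^17 = 1, powers reduce modulo 17.
46 mod 17 = 12
So ω_17^46 = ω_17^12 = e^(-2πi·12/17)

ω_17^46 = ω_17^12 = -0.2737+0.9618i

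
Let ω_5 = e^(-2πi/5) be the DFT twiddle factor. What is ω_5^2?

ω_5^2 = e^(-2πi·2/5)
= cos(-2π·2/5) + i·sin(-2π·2/5)
= cos(-4π/5) + i·sin(-4π/5)

ω_5^2 = cos(-4π/5) + i·sin(-4π/5) = -0.8090-0.5878i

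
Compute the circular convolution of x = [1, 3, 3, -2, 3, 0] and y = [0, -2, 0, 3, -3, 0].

(x ⊛ y)[n] = Σ(m=0 to 5) x[m] · y[(n-m) mod 6]

Computing each output sample:
(x ⊛ y)[0] = -15
(x ⊛ y)[1] = 13
(x ⊛ y)[2] = -15
(x ⊛ y)[3] = -3
(x ⊛ y)[4] = 10
(x ⊛ y)[5] = -6

x ⊛ y = [-15, 13, -15, -3, 10, -6]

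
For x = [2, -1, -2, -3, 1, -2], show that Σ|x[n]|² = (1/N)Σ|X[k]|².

Time domain:
Σ|x[n]|² = |2|² + |-1|² + |-2|² + |-3|² + |1|² + |-2|² = 23.0000

Frequency domain:
(1/6)Σ|X[k]|² = (1/6)(|-5|² + |4.0000+1.7321i|² + |1.0000-3.4641i|² + |7|² + |1.0000+3.4641i|² + |4.0000-1.7321i|²) = (1/6)·138.0000 = 23.0000

Both sides agree, confirming Parseval's theorem.

Σ|x[n]|² = (1/N)Σ|X[k]|² = 23.0000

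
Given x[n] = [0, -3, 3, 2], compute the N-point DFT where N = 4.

X[k] = Σ(n=0 to 3) x[n] · ω_4^(nk)
where ω_4 = e^(-2πi/4)

Computing each X[k]:
X[0] = 2
X[1] = -3+5i
X[2] = 4
X[3] = -3-5i

X = [2, -3+5i, 4, -3-5i]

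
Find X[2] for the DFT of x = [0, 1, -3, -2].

X[2] = Σ(n=0 to 3) x[n] · ω_4^(2n) where ω_4 = e^(-2πi/4)
= (0)·ω_4^0 + (1)·ω_4^2 + (-3)·ω_4^4 + (-2)·ω_4^6

X[2] = -2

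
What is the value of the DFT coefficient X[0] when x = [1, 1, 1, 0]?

X[0] = Σ(n=0 to 3) x[n] · ω_4^0 = Σ x[n]
= (1) + (1) + (1) + (0)

X[0] = 3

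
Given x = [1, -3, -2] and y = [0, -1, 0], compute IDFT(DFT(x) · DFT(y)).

(x ⊛ y)[n] = Σ(m=0 to 2) x[m] · y[(n-m) mod 3]

Computing each output sample:
(x ⊛ y)[0] = 2
(x ⊛ y)[1] = -1
(x ⊛ y)[2] = 3

x ⊛ y = [2, -1, 3]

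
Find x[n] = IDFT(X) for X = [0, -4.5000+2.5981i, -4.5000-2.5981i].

x[n] = (1/3) Σ(k=0 to 2) X[k] · e^(2πikn/3)

Computing each x[n]:
x[0] = -3
x[1] = 0
x[2] = 3

x = [-3, 0, 3]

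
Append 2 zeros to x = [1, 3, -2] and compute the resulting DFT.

Original 3-point DFT: [2, 0.5000-4.3301i, 0.5000+4.3301i]
Zero-padded 5-point DFT provides frequency interpolation.

DFT_5([x, 0, ...]) = [2, 3.5451-1.6776i, -2.0451-3.6655i, -2.0451+3.6655i, 3.5451+1.6776i]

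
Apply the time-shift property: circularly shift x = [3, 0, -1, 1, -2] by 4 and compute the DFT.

Time shift by 4: X_shifted[k] = ω_5^(4k) · X[k]
Shifted x = [0, -1, 1, -2, 3]

DFT(x[n-4]) = [1, 1.4271+2.0409i, -1.9271+5.2043i, -1.9271-5.2043i, 1.4271-2.0409i]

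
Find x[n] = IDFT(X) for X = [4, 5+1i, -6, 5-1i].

x[n] = (1/4) Σ(k=0 to 3) X[k] · e^(2πikn/4)

Computing each x[n]:
x[0] = 2
x[1] = 2
x[2] = -3
x[3] = 3

x = [2, 2, -3, 3]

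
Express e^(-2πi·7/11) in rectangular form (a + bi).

ω_11^7 = e^(-2πi·7/11)
= cos(-2π·7/11) + i·sin(-2π·7/11)
= cos(-14π/11) + i·sin(-14π/11)

ω_11^7 = cos(-14π/11) + i·sin(-14π/11) = -0.6549+0.7557i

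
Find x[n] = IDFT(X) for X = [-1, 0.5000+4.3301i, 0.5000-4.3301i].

x[n] = (1/3) Σ(k=0 to 2) X[k] · e^(2πikn/3)

Computing each x[n]:
x[0] = 0
x[1] = -3
x[2] = 2

x = [0, -3, 2]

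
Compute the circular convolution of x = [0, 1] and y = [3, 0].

(x ⊛ y)[n] = Σ(m=0 to 1) x[m] · y[(n-m) mod 2]

Computing each output sample:
(x ⊛ y)[0] = 0
(x ⊛ y)[1] = 3

x ⊛ y = [0, 3]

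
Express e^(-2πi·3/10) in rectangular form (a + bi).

ω_10^3 = e^(-2πi·3/10)
= cos(-2π·3/10) + i·sin(-2π·3/10)
= cos(-6π/10) + i·sin(-6π/10)

ω_10^3 = cos(-6π/10) + i·sin(-6π/10) = -0.3090-0.9511i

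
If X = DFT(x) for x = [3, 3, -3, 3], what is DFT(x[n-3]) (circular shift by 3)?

Time shift by 3: X_shifted[k] = ω_4^(3k) · X[k]
Shifted x = [3, -3, 3, 3]

DFT(x[n-3]) = [6, 6i, 6, -6i]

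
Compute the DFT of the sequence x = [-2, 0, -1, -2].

X[k] = Σ(n=0 to 3) x[n] · ω_4^(nk)
where ω_4 = e^(-2πi/4)

Computing each X[k]:
X[0] = -5
X[1] = -1-2i
X[2] = -1
X[3] = -1+2i

X = [-5, -1-2i, -1, -1+2i]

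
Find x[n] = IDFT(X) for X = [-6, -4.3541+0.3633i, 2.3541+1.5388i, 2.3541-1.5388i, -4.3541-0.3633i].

x[n] = (1/5) Σ(k=0 to 4) X[k] · e^(2πikn/5)

Computing each x[n]:
x[0] = -2
x[1] = -3
x[2] = 1
x[3] = 0
x[4] = -2

x = [-2, -3, 1, 0, -2]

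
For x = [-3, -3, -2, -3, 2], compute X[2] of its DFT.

X[2] = Σ(n=0 to 4) x[n] · ω_5^(2n) where ω_5 = e^(-2πi/5)
= (-3)·ω_5^0 + (-3)·ω_5^2 + (-2)·ω_5^4 + (-3)·ω_5^6 + (2)·ω_5^8

X[2] = -3.7361+3.8900i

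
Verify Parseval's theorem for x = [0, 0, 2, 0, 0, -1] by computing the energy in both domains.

Time domain:
Σ|x[n]|² = |0|² + |0|² + |2|² + |0|² + |0|² + |-1|² = 5.0000

Frequency domain:
(1/6)Σ|X[k]|² = (1/6)(|1|² + |-1.5000-2.5981i|² + |-0.5000+0.8660i|² + |3|² + |-0.5000-0.8660i|² + |-1.5000+2.5981i|²) = (1/6)·30.0000 = 5.0000

Both sides agree, confirming Parseval's theorem.

Σ|x[n]|² = (1/N)Σ|X[k]|² = 5.0000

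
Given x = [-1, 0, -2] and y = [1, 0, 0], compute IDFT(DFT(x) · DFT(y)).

(x ⊛ y)[n] = Σ(m=0 to 2) x[m] · y[(n-m) mod 3]

Computing each output sample:
(x ⊛ y)[0] = -1
(x ⊛ y)[1] = 0
(x ⊛ y)[2] = -2

x ⊛ y = [-1, 0, -2]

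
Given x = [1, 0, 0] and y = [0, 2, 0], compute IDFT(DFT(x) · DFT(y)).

(x ⊛ y)[n] = Σ(m=0 to 2) x[m] · y[(n-m) mod 3]

Computing each output sample:
(x ⊛ y)[0] = 0
(x ⊛ y)[1] = 2
(x ⊛ y)[2] = 0

x ⊛ y = [0, 2, 0]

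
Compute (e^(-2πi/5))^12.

Since ω_5^5 = 1, powers reduce modulo 5.
12 mod 5 = 2
So ω_5^12 = ω_5^2 = e^(-2πi·2/5)

ω_5^12 = ω_5^2 = -0.8090-0.5878i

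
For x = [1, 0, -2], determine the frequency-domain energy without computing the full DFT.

Parseval: Σ|x[n]|² = (1/N)Σ|X[k]|², so Σ|X[k]|² = N·Σ|x[n]|² = 3·5.0000

Σ|X[k]|² = N·Σ|x[n]|² = 3·5.0000 = 15.0000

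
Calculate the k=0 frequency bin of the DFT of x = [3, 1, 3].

X[0] = Σ(n=0 to 2) x[n] · ω_3^0 = Σ x[n]
= (3) + (1) + (3)

X[0] = 7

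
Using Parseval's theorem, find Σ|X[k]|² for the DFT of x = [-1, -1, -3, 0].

Parseval: Σ|x[n]|² = (1/N)Σ|X[k]|², so Σ|X[k]|² = N·Σ|x[n]|² = 4·11.0000

Σ|X[k]|² = N·Σ|x[n]|² = 4·11.0000 = 44.0000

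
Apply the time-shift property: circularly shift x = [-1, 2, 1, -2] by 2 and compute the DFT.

Time shift by 2: X_shifted[k] = ω_4^(2k) · X[k]
Shifted x = [1, -2, -1, 2]

DFT(x[n-2]) = [0, 2+4i, 0, 2-4i]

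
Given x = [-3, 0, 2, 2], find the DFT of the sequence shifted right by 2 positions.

Time shift by 2: X_shifted[k] = ω_4^(2k) · X[k]
Shifted x = [2, 2, -3, 0]

DFT(x[n-2]) = [1, 5-2i, -3, 5+2i]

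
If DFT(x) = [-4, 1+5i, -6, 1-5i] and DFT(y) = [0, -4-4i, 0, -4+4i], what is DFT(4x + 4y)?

By linearity: DFT(4x + 4y) = 4·DFT(x) + 4·DFT(y)
= 4·[-4, 1+5i, -6, 1-5i] + 4·[0, -4-4i, 0, -4+4i]

Computing element-wise:
Z[0] = 4·(-4) + 4·(0) = -16
Z[1] = 4·(1+5i) + 4·(-4-4i) = -12+4i
Z[2] = 4·(-6) + 4·(0) = -24
Z[3] = 4·(1-5i) + 4·(-4+4i) = -12-4i

DFT(4x + 4y) = 4·X + 4·Y = [-16, -12+4i, -24, -12-4i]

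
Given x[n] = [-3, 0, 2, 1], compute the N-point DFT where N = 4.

X[k] = Σ(n=0 to 3) x[n] · ω_4^(nk)
where ω_4 = e^(-2πi/4)

Computing each X[k]:
X[0] = 0
X[1] = -5+1i
X[2] = -2
X[3] = -5-1i

X = [0, -5+1i, -2, -5-1i]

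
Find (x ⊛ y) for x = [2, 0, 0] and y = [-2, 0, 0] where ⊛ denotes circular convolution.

(x ⊛ y)[n] = Σ(m=0 to 2) x[m] · y[(n-m) mod 3]

Computing each output sample:
(x ⊛ y)[0] = -4
(x ⊛ y)[1] = 0
(x ⊛ y)[2] = 0

x ⊛ y = [-4, 0, 0]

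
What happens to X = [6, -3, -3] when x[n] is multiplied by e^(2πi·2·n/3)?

Modulation property: DFT(ω_3^(-2n)·x[n]) = X[(k-2) mod 3], so circularly shift X by 2 positions.

X[k-2] = [-3, -3, 6]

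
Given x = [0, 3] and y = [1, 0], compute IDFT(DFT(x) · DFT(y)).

(x ⊛ y)[n] = Σ(m=0 to 1) x[m] · y[(n-m) mod 2]

Computing each output sample:
(x ⊛ y)[0] = 0
(x ⊛ y)[1] = 3

x ⊛ y = [0, 3]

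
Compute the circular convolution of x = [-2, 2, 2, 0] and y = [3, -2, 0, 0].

(x ⊛ y)[n] = Σ(m=0 to 3) x[m] · y[(n-m) mod 4]

Computing each output sample:
(x ⊛ y)[0] = -6
(x ⊛ y)[1] = 10
(x ⊛ y)[2] = 2
(x ⊛ y)[3] = -4

x ⊛ y = [-6, 10, 2, -4]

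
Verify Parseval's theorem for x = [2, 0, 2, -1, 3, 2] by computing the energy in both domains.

Time domain:
Σ|x[n]|² = |2|² + |0|² + |2|² + |-1|² + |3|² + |2|² = 22.0000

Frequency domain:
(1/6)Σ|X[k]|² = (1/6)(|8|² + |1.5000+2.5981i|² + |-2.5000+0.8660i|² + |6|² + |-2.5000-0.8660i|² + |1.5000-2.5981i|²) = (1/6)·132.0000 = 22.0000

Both sides agree, confirming Parseval's theorem.

Σ|x[n]|² = (1/N)Σ|X[k]|² = 22.0000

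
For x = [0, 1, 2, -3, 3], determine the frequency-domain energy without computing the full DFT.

Parseval: Σ|x[n]|² = (1/N)Σ|X[k]|², so Σ|X[k]|² = N·Σ|x[n]|² = 5·23.0000

Σ|X[k]|² = N·Σ|x[n]|² = 5·23.0000 = 115.0000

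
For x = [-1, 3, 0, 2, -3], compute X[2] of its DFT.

X[2] = Σ(n=0 to 4) x[n] · ω_5^(2n) where ω_5 = e^(-2πi/5)
= (-1)·ω_5^0 + (3)·ω_5^2 + (0)·ω_5^4 + (2)·ω_5^6 + (-3)·ω_5^8

X[2] = -0.3820-5.4288i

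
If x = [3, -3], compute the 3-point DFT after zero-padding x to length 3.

Original 2-point DFT: [0, 6]
Zero-padded 3-point DFT provides frequency interpolation.

DFT_3([x, 0, ...]) = [0, 4.5000+2.5981i, 4.5000-2.5981i]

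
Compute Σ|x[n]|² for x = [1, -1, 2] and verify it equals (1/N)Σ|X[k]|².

Time domain:
Σ|x[n]|² = |1|² + |-1|² + |2|² = 6.0000

Frequency domain:
(1/3)Σ|X[k]|² = (1/3)(|2|² + |0.5000+2.5981i|² + |0.5000-2.5981i|²) = (1/3)·18.0000 = 6.0000

Both sides agree, confirming Parseval's theorem.

Σ|x[n]|² = (1/N)Σ|X[k]|² = 6.0000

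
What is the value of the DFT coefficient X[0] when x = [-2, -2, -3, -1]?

X[0] = Σ(n=0 to 3) x[n] · ω_4^0 = Σ x[n]
= (-2) + (-2) + (-3) + (-1)

X[0] = -8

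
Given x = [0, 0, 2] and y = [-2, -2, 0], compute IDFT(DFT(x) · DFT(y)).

(x ⊛ y)[n] = Σ(m=0 to 2) x[m] · y[(n-m) mod 3]

Computing each output sample:
(x ⊛ y)[0] = -4
(x ⊛ y)[1] = 0
(x ⊛ y)[2] = -4

x ⊛ y = [-4, 0, -4]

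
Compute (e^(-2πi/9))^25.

Since ω_9^9 = 1, powers reduce modulo 9.
25 mod 9 = 7
So ω_9^25 = ω_9^7 = e^(-2πi·7/9)

ω_9^25 = ω_9^7 = 0.1736+0.9848i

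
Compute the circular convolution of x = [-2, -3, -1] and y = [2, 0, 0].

(x ⊛ y)[n] = Σ(m=0 to 2) x[m] · y[(n-m) mod 3]

Computing each output sample:
(x ⊛ y)[0] = -4
(x ⊛ y)[1] = -6
(x ⊛ y)[2] = -2

x ⊛ y = [-4, -6, -2]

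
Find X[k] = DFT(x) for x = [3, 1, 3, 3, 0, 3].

X[k] = Σ(n=0 to 5) x[n] · ω_6^(nk)
where ω_6 = e^(-2πi/6)

Computing each X[k]:
X[0] = 13
X[1] = 0.5000-0.8660i
X[2] = 2.5000+4.3301i
X[3] = -1
X[4] = 2.5000-4.3301i
X[5] = 0.5000+0.8660i

X = [13, 0.5000-0.8660i, 2.5000+4.3301i, -1, 2.5000-4.3301i, 0.5000+0.8660i]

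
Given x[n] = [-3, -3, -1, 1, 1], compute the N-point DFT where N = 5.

X[k] = Σ(n=0 to 4) x[n] · ω_5^(nk)
where ω_5 = e^(-2πi/5)

Computing each X[k]:
X[0] = -5
X[1] = -3.6180+4.9798i
X[2] = -1.3820+0.4490i
X[3] = -1.3820-0.4490i
X[4] = -3.6180-4.9798i

X = [-5, -3.6180+4.9798i, -1.3820+0.4490i, -1.3820-0.4490i, -3.6180-4.9798i]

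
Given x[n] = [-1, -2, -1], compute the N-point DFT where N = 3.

X[k] = Σ(n=0 to 2) x[n] · ω_3^(nk)
where ω_3 = e^(-2πi/3)

Computing each X[k]:
X[0] = -4
X[1] = 0.5000+0.8660i
X[2] = 0.5000-0.8660i

X = [-4, 0.5000+0.8660i, 0.5000-0.8660i]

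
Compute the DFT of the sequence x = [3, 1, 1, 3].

X[k] = Σ(n=0 to 3) x[n] · ω_4^(nk)
where ω_4 = e^(-2πi/4)

Computing each X[k]:
X[0] = 8
X[1] = 2+2i
X[2] = 0
X[3] = 2-2i

X = [8, 2+2i, 0, 2-2i]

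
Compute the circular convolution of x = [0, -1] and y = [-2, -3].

(x ⊛ y)[n] = Σ(m=0 to 1) x[m] · y[(n-m) mod 2]

Computing each output sample:
(x ⊛ y)[0] = 3
(x ⊛ y)[1] = 2

x ⊛ y = [3, 2]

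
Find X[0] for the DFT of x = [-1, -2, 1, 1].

X[0] = Σ(n=0 to 3) x[n] · ω_4^0 = Σ x[n]
= (-1) + (-2) + (1) + (1)

X[0] = -1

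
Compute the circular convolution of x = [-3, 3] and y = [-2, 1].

(x ⊛ y)[n] = Σ(m=0 to 1) x[m] · y[(n-m) mod 2]

Computing each output sample:
(x ⊛ y)[0] = 9
(x ⊛ y)[1] = -9

x ⊛ y = [9, -9]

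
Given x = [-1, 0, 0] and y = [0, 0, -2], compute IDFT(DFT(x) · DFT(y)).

(x ⊛ y)[n] = Σ(m=0 to 2) x[m] · y[(n-m) mod 3]

Computing each output sample:
(x ⊛ y)[0] = 0
(x ⊛ y)[1] = 0
(x ⊛ y)[2] = 2

x ⊛ y = [0, 0, 2]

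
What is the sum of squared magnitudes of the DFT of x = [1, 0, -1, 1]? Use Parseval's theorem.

Parseval: Σ|x[n]|² = (1/N)Σ|X[k]|², so Σ|X[k]|² = N·Σ|x[n]|² = 4·3.0000

Σ|X[k]|² = N·Σ|x[n]|² = 4·3.0000 = 12.0000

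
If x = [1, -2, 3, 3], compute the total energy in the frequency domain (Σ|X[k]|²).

Parseval: Σ|x[n]|² = (1/N)Σ|X[k]|², so Σ|X[k]|² = N·Σ|x[n]|² = 4·23.0000

Σ|X[k]|² = N·Σ|x[n]|² = 4·23.0000 = 92.0000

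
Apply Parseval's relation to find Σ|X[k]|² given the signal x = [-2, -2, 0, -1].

Parseval: Σ|x[n]|² = (1/N)Σ|X[k]|², so Σ|X[k]|² = N·Σ|x[n]|² = 4·9.0000

Σ|X[k]|² = N·Σ|x[n]|² = 4·9.0000 = 36.0000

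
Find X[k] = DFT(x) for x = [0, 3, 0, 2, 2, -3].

X[k] = Σ(n=0 to 5) x[n] · ω_6^(nk)
where ω_6 = e^(-2πi/6)

Computing each X[k]:
X[0] = 4
X[1] = -3.0000-3.4641i
X[2] = 1.0000-6.9282i
X[3] = 0
X[4] = 1.0000+6.9282i
X[5] = -3.0000+3.4641i

X = [4, -3.0000-3.4641i, 1.0000-6.9282i, 0, 1.0000+6.9282i, -3.0000+3.4641i]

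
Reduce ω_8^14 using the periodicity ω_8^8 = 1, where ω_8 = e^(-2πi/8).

Since ω_8^8 = 1, powers reduce modulo 8.
14 mod 8 = 6
So ω_8^14 = ω_8^6 = e^(-2πi·6/8)

ω_8^14 = ω_8^6 = 1i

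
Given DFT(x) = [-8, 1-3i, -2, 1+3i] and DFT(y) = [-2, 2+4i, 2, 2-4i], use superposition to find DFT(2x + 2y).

By linearity: DFT(2x + 2y) = 2·DFT(x) + 2·DFT(y)
= 2·[-8, 1-3i, -2, 1+3i] + 2·[-2, 2+4i, 2, 2-4i]

Computing element-wise:
Z[0] = 2·(-8) + 2·(-2) = -20
Z[1] = 2·(1-3i) + 2·(2+4i) = 6+2i
Z[2] = 2·(-2) + 2·(2) = 0
Z[3] = 2·(1+3i) + 2·(2-4i) = 6-2i

DFT(2x + 2y) = 2·X + 2·Y = [-20, 6+2i, 0, 6-2i]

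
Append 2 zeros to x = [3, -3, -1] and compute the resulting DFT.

Original 3-point DFT: [-1, 5.0000+1.7321i, 5.0000-1.7321i]
Zero-padded 5-point DFT provides frequency interpolation.

DFT_5([x, 0, ...]) = [-1, 2.8820+3.4410i, 5.1180+0.8123i, 5.1180-0.8123i, 2.8820-3.4410i]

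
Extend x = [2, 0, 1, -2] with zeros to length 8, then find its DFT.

Original 4-point DFT: [1, 1-2i, 5, 1+2i]
Zero-padded 8-point DFT provides frequency interpolation.

DFT_8([x, 0, ...]) = [1, 3.4142+0.4142i, 1-2i, 0.5858+2.4142i, 5, 0.5858-2.4142i, 1+2i, 3.4142-0.4142i]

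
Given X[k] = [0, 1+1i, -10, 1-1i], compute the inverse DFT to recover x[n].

x[n] = (1/4) Σ(k=0 to 3) X[k] · e^(2πikn/4)

Computing each x[n]:
x[0] = -2
x[1] = 2
x[2] = -3
x[3] = 3

x = [-2, 2, -3, 3]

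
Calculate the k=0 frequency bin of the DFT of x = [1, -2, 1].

X[0] = Σ(n=0 to 2) x[n] · ω_3^0 = Σ x[n]
= (1) + (-2) + (1)

X[0] = 0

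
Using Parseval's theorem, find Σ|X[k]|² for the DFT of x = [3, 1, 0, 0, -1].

Parseval: Σ|x[n]|² = (1/N)Σ|X[k]|², so Σ|X[k]|² = N·Σ|x[n]|² = 5·11.0000

Σ|X[k]|² = N·Σ|x[n]|² = 5·11.0000 = 55.0000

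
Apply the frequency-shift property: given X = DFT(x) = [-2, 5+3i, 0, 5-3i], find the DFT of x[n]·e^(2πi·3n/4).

Modulation property: DFT(ω_4^(-3n)·x[n]) = X[(k-3) mod 4], so circularly shift X by 3 positions.

X[k-3] = [5+3i, 0, 5-3i, -2]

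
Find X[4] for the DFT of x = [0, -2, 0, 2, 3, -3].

X[4] = Σ(n=0 to 5) x[n] · ω_6^(4n) where ω_6 = e^(-2πi/6)
= (0)·ω_6^0 + (-2)·ω_6^4 + (0)·ω_6^8 + (2)·ω_6^12 + (3)·ω_6^16 + (-3)·ω_6^20

X[4] = 3.0000+3.4641i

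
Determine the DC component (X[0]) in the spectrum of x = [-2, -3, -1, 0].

X[0] = Σ(n=0 to 3) x[n] · ω_4^0 = Σ x[n]
= (-2) + (-3) + (-1) + (0)

X[0] = -6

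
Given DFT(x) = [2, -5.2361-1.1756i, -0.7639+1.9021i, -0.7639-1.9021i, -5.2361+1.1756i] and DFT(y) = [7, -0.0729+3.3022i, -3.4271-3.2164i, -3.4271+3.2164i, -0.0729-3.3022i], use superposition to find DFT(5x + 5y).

By linearity: DFT(5x + 5y) = 5·DFT(x) + 5·DFT(y)
= 5·[2, -5.2361-1.1756i, -0.7639+1.9021i, -0.7639-1.9021i, -5.2361+1.1756i] + 5·[7, -0.0729+3.3022i, -3.4271-3.2164i, -3.4271+3.2164i, -0.0729-3.3022i]

Computing element-wise:
Z[0] = 5·(2) + 5·(7) = 45
Z[1] = 5·(-5.2361-1.1756i) + 5·(-0.0729+3.3022i) = -26.5450+10.6330i
Z[2] = 5·(-0.7639+1.9021i) + 5·(-3.4271-3.2164i) = -20.9550-6.5715i
Z[3] = 5·(-0.7639-1.9021i) + 5·(-3.4271+3.2164i) = -20.9550+6.5715i
Z[4] = 5·(-5.2361+1.1756i) + 5·(-0.0729-3.3022i) = -26.5450-10.6330i

DFT(5x + 5y) = 5·X + 5·Y = [45, -26.5450+10.6330i, -20.9550-6.5715i, -20.9550+6.5715i, -26.5450-10.6330i]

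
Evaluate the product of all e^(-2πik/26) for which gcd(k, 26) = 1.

The primitive 26th roots of unity are ω_26^k for k coprime to 26: k ∈ {1, 3, 5, 7, 9, 11, 15, 17, 19, 21, 23, 25}
Their product equals the constant term of the cyclotomic polynomial Φ_26(x) up to sign.
For n ≥ 3, the product of all primitive nth roots of unity is 1. (For n=1 it is 1; for n=2 it is -1.)

1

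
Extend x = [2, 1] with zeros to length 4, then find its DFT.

Original 2-point DFT: [3, 1]
Zero-padded 4-point DFT provides frequency interpolation.

DFT_4([x, 0, ...]) = [3, 2-1i, 1, 2+1i]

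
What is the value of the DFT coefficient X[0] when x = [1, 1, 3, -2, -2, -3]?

X[0] = Σ(n=0 to 5) x[n] · ω_6^0 = Σ x[n]
= (1) + (1) + (3) + (-2) + (-2) + (-3)

X[0] = -2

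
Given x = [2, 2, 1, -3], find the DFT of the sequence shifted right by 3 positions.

Time shift by 3: X_shifted[k] = ω_4^(3k) · X[k]
Shifted x = [2, 1, -3, 2]

DFT(x[n-3]) = [2, 5+1i, -4, 5-1i]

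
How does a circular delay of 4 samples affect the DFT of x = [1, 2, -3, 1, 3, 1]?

Time shift by 4: X_shifted[k] = ω_6^(4k) · X[k]
Shifted x = [-3, 1, 3, 1, 1, 2]

DFT(x[n-4]) = [5, -4.5000-0.8660i, -5.5000+2.5981i, -3, -5.5000-2.5981i, -4.5000+0.8660i]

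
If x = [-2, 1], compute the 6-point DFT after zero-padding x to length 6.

Original 2-point DFT: [-1, -3]
Zero-padded 6-point DFT provides frequency interpolation.

DFT_6([x, 0, ...]) = [-1, -1.5000-0.8660i, -2.5000-0.8660i, -3, -2.5000+0.8660i, -1.5000+0.8660i]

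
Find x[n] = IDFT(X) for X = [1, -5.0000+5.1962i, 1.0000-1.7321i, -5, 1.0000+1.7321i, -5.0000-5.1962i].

x[n] = (1/6) Σ(k=0 to 5) X[k] · e^(2πikn/6)

Computing each x[n]:
x[0] = -2
x[1] = -1
x[2] = -2
x[3] = 3
x[4] = 2
x[5] = 1

x = [-2, -1, -2, 3, 2, 1]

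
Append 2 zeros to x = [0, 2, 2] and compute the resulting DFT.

Original 3-point DFT: [4, -2, -2]
Zero-padded 5-point DFT provides frequency interpolation.

DFT_5([x, 0, ...]) = [4, -1.0000-3.0777i, -1.0000+0.7265i, -1.0000-0.7265i, -1.0000+3.0777i]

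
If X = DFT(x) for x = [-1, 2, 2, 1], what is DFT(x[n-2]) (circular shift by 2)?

Time shift by 2: X_shifted[k] = ω_4^(2k) · X[k]
Shifted x = [2, 1, -1, 2]

DFT(x[n-2]) = [4, 3+1i, -2, 3-1i]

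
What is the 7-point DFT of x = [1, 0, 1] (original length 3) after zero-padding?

Original 3-point DFT: [2, 0.5000+0.8660i, 0.5000-0.8660i]
Zero-padded 7-point DFT provides frequency interpolation.

DFT_7([x, 0, ...]) = [2, 0.7775-0.9749i, 0.0990+0.4339i, 1.6235+0.7818i, 1.6235-0.7818i, 0.0990-0.4339i, 0.7775+0.9749i]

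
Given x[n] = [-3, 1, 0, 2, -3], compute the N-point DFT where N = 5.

X[k] = Σ(n=0 to 4) x[n] · ω_5^(nk)
where ω_5 = e^(-2πi/5)

Computing each X[k]:
X[0] = -3
X[1] = -5.2361-2.6287i
X[2] = -0.7639-4.2533i
X[3] = -0.7639+4.2533i
X[4] = -5.2361+2.6287i

X = [-3, -5.2361-2.6287i, -0.7639-4.2533i, -0.7639+4.2533i, -5.2361+2.6287i]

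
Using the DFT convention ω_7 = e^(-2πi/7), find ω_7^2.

ω_7^2 = e^(-2πi·2/7)
= cos(-2π·2/7) + i·sin(-2π·2/7)
= cos(-4π/7) + i·sin(-4π/7)

ω_7^2 = cos(-4π/7) + i·sin(-4π/7) = -0.2225-0.9749i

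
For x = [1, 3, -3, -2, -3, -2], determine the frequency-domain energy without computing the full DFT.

Parseval: Σ|x[n]|² = (1/N)Σ|X[k]|², so Σ|X[k]|² = N·Σ|x[n]|² = 6·36.0000

Σ|X[k]|² = N·Σ|x[n]|² = 6·36.0000 = 216.0000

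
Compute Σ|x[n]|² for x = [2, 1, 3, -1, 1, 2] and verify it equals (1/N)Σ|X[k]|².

Time domain:
Σ|x[n]|² = |2|² + |1|² + |3|² + |-1|² + |1|² + |2|² = 20.0000

Frequency domain:
(1/6)Σ|X[k]|² = (1/6)(|8|² + |2.5000-0.8660i|² + |-2.5000+2.5981i|² + |4|² + |-2.5000-2.5981i|² + |2.5000+0.8660i|²) = (1/6)·120.0000 = 20.0000

Both sides agree, confirming Parseval's theorem.

Σ|x[n]|² = (1/N)Σ|X[k]|² = 20.0000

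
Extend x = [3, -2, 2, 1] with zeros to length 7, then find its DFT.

Original 4-point DFT: [4, 1+3i, 6, 1-3i]
Zero-padded 7-point DFT provides frequency interpolation.

DFT_7([x, 0, ...]) = [4, 0.4070-0.8201i, 2.2666+3.5995i, 5.8264+1.4565i, 5.8264-1.4565i, 2.2666-3.5995i, 0.4070+0.8201i]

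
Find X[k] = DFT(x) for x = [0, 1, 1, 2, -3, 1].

X[k] = Σ(n=0 to 5) x[n] · ω_6^(nk)
where ω_6 = e^(-2πi/6)

Computing each X[k]:
X[0] = 2
X[1] = -3.4641i
X[2] = 2.0000+3.4641i
X[3] = -6
X[4] = 2.0000-3.4641i
X[5] = 3.4641i

X = [2, -3.4641i, 2.0000+3.4641i, -6, 2.0000-3.4641i, 3.4641i]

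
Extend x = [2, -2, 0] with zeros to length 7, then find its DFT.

Original 3-point DFT: [0, 3.0000+1.7321i, 3.0000-1.7321i]
Zero-padded 7-point DFT provides frequency interpolation.

DFT_7([x, 0, ...]) = [0, 0.7530+1.5637i, 2.4450+1.9499i, 3.8019+0.8678i, 3.8019-0.8678i, 2.4450-1.9499i, 0.7530-1.5637i]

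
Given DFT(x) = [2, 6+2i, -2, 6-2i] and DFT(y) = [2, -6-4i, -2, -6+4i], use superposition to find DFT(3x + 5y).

By linearity: DFT(3x + 5y) = 3·DFT(x) + 5·DFT(y)
= 3·[2, 6+2i, -2, 6-2i] + 5·[2, -6-4i, -2, -6+4i]

Computing element-wise:
Z[0] = 3·(2) + 5·(2) = 16
Z[1] = 3·(6+2i) + 5·(-6-4i) = -12-14i
Z[2] = 3·(-2) + 5·(-2) = -16
Z[3] = 3·(6-2i) + 5·(-6+4i) = -12+14i

DFT(3x + 5y) = 3·X + 5·Y = [16, -12-14i, -16, -12+14i]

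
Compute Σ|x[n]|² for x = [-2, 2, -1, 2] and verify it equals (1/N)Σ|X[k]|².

Time domain:
Σ|x[n]|² = |-2|² + |2|² + |-1|² + |2|² = 13.0000

Frequency domain:
(1/4)Σ|X[k]|² = (1/4)(|1|² + |-1|² + |-7|² + |-1|²) = (1/4)·52.0000 = 13.0000

Both sides agree, confirming Parseval's theorem.

Σ|x[n]|² = (1/N)Σ|X[k]|² = 13.0000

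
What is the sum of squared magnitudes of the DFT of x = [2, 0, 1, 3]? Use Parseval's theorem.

Parseval: Σ|x[n]|² = (1/N)Σ|X[k]|², so Σ|X[k]|² = N·Σ|x[n]|² = 4·14.0000

Σ|X[k]|² = N·Σ|x[n]|² = 4·14.0000 = 56.0000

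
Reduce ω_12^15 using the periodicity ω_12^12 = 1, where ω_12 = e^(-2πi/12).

Since ω_12^12 = 1, powers reduce modulo 12.
15 mod 12 = 3
So ω_12^15 = ω_12^3 = e^(-2πi·3/12)

ω_12^15 = ω_12^3 = -1i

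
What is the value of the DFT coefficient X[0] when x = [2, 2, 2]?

X[0] = Σ(n=0 to 2) x[n] · ω_3^0 = Σ x[n]
= (2) + (2) + (2)

X[0] = 6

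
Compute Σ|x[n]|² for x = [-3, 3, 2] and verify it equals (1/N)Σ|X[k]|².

Time domain:
Σ|x[n]|² = |-3|² + |3|² + |2|² = 22.0000

Frequency domain:
(1/3)Σ|X[k]|² = (1/3)(|2|² + |-5.5000-0.8660i|² + |-5.5000+0.8660i|²) = (1/3)·66.0000 = 22.0000

Both sides agree, confirming Parseval's theorem.

Σ|x[n]|² = (1/N)Σ|X[k]|² = 22.0000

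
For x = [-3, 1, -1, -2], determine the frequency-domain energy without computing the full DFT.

Parseval: Σ|x[n]|² = (1/N)Σ|X[k]|², so Σ|X[k]|² = N·Σ|x[n]|² = 4·15.0000

Σ|X[k]|² = N·Σ|x[n]|² = 4·15.0000 = 60.0000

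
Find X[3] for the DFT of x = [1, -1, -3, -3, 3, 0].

X[3] = Σ(n=0 to 5) x[n] · ω_6^(3n) where ω_6 = e^(-2πi/6)
= (1)·ω_6^0 + (-1)·ω_6^3 + (-3)·ω_6^6 + (-3)·ω_6^9 + (3)·ω_6^12 + (0)·ω_6^15

X[3] = 5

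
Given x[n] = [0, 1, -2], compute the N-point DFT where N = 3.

X[k] = Σ(n=0 to 2) x[n] · ω_3^(nk)
where ω_3 = e^(-2πi/3)

Computing each X[k]:
X[0] = -1
X[1] = 0.5000-2.5981i
X[2] = 0.5000+2.5981i

X = [-1, 0.5000-2.5981i, 0.5000+2.5981i]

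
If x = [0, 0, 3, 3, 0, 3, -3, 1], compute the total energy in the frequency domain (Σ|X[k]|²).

Parseval: Σ|x[n]|² = (1/N)Σ|X[k]|², so Σ|X[k]|² = N·Σ|x[n]|² = 8·37.0000

Σ|X[k]|² = N·Σ|x[n]|² = 8·37.0000 = 296.0000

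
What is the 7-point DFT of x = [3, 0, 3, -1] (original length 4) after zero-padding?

Original 4-point DFT: [5, -1i, 7, 1i]
Zero-padded 7-point DFT provides frequency interpolation.

DFT_7([x, 0, ...]) = [5, 3.2334-2.4909i, -0.3264+0.5198i, 5.0930+3.3204i, 5.0930-3.3204i, -0.3264-0.5198i, 3.2334+2.4909i]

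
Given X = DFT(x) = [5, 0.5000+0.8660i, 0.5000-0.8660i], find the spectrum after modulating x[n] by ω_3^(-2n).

Modulation property: DFT(ω_3^(-2n)·x[n]) = X[(k-2) mod 3], so circularly shift X by 2 positions.

X[k-2] = [0.5000+0.8660i, 0.5000-0.8660i, 5]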